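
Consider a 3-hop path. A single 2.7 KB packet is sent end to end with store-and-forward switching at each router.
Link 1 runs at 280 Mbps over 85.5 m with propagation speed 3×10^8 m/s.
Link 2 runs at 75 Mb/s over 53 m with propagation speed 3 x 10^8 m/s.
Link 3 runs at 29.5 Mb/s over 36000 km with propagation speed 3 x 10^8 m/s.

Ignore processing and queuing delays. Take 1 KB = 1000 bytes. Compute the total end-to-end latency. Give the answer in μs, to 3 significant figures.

121000 μs

L = 21600 bits.
Transmission delays (L/R per hop): 77.1429, 288, 732.203 μs; sum = 1097.35 μs.
Propagation delays (d/s per hop): 0.285, 0.176667, 120000 μs; sum = 120000 μs.
End-to-end = 121000 μs.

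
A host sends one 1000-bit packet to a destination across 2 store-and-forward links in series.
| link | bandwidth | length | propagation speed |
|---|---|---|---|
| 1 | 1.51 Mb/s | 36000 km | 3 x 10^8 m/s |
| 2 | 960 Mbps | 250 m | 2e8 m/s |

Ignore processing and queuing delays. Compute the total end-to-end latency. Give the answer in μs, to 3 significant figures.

121000 μs

Transmission delays (L/R per hop): 662.252, 1.04167 μs; sum = 663.293 μs.
Propagation delays (d/s per hop): 120000, 1.25 μs; sum = 120001 μs.
End-to-end = 121000 μs.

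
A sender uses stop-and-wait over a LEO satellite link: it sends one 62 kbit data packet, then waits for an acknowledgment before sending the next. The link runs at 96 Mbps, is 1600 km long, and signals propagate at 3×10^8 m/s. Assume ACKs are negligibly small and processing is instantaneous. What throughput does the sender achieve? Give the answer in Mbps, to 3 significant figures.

5.48 Mbps

t_tx = L/R = 62000/96000000 = 0.000645833 s.
t_prop = 1600000/300000000 = 0.00533333 s; RTT = 0.0106667 s.
Cycle = t_tx + RTT = 0.0113125 s.
Throughput = L / cycle = 62000 / 0.0113125 = 5.48 Mbps.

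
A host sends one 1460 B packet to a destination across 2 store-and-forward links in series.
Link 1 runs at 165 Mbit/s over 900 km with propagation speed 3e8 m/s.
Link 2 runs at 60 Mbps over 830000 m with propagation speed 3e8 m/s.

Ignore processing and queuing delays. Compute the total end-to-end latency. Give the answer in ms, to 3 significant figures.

L = 1460 × 8 = 11680 bits.
Transmission delays (L/R per hop): 0.0707879, 0.194667 ms; sum = 0.265455 ms.
Propagation delays (d/s per hop): 3, 2.76667 ms; sum = 5.76667 ms.
End-to-end = 6.03 ms.

6.03 ms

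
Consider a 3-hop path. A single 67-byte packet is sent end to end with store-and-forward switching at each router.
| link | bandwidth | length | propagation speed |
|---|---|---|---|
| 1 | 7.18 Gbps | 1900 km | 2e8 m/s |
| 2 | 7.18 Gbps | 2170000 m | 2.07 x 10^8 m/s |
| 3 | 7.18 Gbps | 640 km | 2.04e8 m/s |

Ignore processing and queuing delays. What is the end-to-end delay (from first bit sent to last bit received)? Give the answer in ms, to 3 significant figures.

L = 67 × 8 = 536 bits.
Transmission delay per hop = L/R = 536/7180000000 = 7.46518e-05 ms; 3 hops → 0.000223955 ms.
Propagation delays (d/s per hop): 9.5, 10.4831, 3.13725 ms; sum = 23.1203 ms.
End-to-end = 23.1 ms.

23.1 ms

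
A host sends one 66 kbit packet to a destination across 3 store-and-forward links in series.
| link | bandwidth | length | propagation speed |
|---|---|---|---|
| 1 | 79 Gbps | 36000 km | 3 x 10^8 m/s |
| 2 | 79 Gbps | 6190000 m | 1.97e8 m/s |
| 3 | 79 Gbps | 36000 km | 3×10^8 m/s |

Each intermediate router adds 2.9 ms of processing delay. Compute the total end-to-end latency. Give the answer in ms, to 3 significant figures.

277 ms

L = 66000 bits.
Transmission delay per hop = L/R = 66000/79000000000 = 0.000835443 ms; 3 hops → 0.00250633 ms.
Propagation delays (d/s per hop): 120, 31.4213, 120 ms; sum = 271.421 ms.
Processing at 2 router(s): 2 × 2.9 ms = 5.8 ms.
End-to-end = 277 ms.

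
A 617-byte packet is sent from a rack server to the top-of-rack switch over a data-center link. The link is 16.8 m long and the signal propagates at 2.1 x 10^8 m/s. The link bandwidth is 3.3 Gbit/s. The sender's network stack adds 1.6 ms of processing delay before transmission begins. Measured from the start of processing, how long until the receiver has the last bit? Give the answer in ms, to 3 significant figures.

1.60 ms

L = 617 × 8 = 4936 bits.
Transmission delay = L/R = 4936 / 3300000000 = 0.00149576 ms.
Propagation delay = d/s = 16.8 m / 210000000 m/s = 8e-05 ms.
Plus processing delay 1.6 ms = 1.6 ms.
Total = 1.60 ms.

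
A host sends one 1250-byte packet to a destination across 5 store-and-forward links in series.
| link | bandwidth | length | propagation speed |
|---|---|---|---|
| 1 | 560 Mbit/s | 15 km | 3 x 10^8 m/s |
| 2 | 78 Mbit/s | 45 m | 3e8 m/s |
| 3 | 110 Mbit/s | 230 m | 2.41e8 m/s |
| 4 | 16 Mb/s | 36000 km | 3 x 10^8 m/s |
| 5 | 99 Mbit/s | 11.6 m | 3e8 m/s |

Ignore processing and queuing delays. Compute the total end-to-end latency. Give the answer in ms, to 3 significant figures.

L = 1250 × 8 = 10000 bits.
Transmission delays (L/R per hop): 0.0178571, 0.128205, 0.0909091, 0.625, 0.10101 ms; sum = 0.962981 ms.
Propagation delays (d/s per hop): 0.05, 0.00015, 0.000954357, 120, 3.86667e-05 ms; sum = 120.051 ms.
End-to-end = 121 ms.

121 ms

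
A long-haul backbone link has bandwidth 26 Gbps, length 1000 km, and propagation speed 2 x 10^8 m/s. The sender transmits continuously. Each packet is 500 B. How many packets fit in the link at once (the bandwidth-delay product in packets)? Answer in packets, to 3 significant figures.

32500 packets

Propagation delay = 1000000 / 200000000 = 0.005 s.
BDP = R × t_prop = 26000000000 × 0.005 = 130000000 bits.
In packets of 4000 bits: 32500 packets.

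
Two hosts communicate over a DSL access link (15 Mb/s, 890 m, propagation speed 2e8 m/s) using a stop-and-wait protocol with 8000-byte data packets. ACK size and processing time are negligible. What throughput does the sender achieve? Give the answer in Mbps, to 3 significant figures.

t_tx = L/R = 64000/15000000 = 0.00426667 s.
t_prop = 890/200000000 = 4.45e-06 s; RTT = 8.9e-06 s.
Cycle = t_tx + RTT = 0.00427557 s.
Throughput = L / cycle = 64000 / 0.00427557 = 15.0 Mbps.

15.0 Mbps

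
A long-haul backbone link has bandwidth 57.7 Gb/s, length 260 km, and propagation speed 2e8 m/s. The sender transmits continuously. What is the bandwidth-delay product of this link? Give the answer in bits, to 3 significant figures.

Propagation delay = 260000 / 200000000 = 0.0013 s.
BDP = R × t_prop = 57700000000 × 0.0013 = 75010000 bits.

75000000 bits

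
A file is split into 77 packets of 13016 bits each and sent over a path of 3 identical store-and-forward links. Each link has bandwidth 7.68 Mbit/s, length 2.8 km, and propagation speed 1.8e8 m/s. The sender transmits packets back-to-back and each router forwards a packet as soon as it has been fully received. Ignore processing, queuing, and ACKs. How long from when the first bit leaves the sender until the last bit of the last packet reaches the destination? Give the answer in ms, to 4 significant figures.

133.9 ms

Per-hop transmission t_tx = L/R = 13016/7680000 = 1.69479 ms.
Per-hop propagation t_prop = 2800/180000000 = 0.0155556 ms.
Pipeline fill: first packet needs 3·t_tx to clear all hops; remaining 76 packets each add one t_tx.
Total = (3+77-1)·t_tx + 3·t_prop = 79·1.69479 + 3·0.0155556 = 133.9 ms.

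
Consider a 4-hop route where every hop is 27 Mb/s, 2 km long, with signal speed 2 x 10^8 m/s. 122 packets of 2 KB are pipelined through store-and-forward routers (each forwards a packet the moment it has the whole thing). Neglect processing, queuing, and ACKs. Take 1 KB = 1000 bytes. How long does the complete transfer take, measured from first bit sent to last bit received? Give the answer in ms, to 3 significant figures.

Per-hop transmission t_tx = L/R = 16000/27000000 = 0.592593 ms.
Per-hop propagation t_prop = 2000/200000000 = 0.01 ms.
Pipeline fill: first packet needs 4·t_tx to clear all hops; remaining 121 packets each add one t_tx.
Total = (4+122-1)·t_tx + 4·t_prop = 125·0.592593 + 4·0.01 = 74.1 ms.

74.1 ms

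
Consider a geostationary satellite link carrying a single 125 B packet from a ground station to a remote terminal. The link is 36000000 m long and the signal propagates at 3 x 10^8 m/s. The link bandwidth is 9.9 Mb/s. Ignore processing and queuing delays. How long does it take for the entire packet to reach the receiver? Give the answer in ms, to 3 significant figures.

L = 125 × 8 = 1000 bits.
Transmission delay = L/R = 1000 / 9900000 = 0.10101 ms.
Propagation delay = d/s = 36000000 m / 300000000 m/s = 120 ms.
Total = 120 ms.

120 ms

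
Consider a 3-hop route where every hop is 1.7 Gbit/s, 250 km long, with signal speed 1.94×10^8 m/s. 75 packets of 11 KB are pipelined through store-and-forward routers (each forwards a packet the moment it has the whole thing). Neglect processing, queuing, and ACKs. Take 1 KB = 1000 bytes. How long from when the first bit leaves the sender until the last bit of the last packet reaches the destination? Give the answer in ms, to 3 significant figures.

Per-hop transmission t_tx = L/R = 88000/1700000000 = 0.0517647 ms.
Per-hop propagation t_prop = 250000/194000000 = 1.28866 ms.
Pipeline fill: first packet needs 3·t_tx to clear all hops; remaining 74 packets each add one t_tx.
Total = (3+75-1)·t_tx + 3·t_prop = 77·0.0517647 + 3·1.28866 = 7.85 ms.

7.85 ms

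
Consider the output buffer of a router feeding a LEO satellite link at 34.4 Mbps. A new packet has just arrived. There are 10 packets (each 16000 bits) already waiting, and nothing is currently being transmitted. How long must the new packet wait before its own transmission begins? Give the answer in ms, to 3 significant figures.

Each queued packet: L/R = 16000/34400000 = 0.465116 ms.
10 queued → 4.65116 ms.
Queuing delay = 4.65 ms.

4.65 ms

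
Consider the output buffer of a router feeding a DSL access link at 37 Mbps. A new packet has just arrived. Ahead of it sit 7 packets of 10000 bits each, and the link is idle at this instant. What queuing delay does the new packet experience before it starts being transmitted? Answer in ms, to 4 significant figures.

Each queued packet: L/R = 10000/37000000 = 0.27027 ms.
7 queued → 1.89189 ms.
Queuing delay = 1.892 ms.

1.892 ms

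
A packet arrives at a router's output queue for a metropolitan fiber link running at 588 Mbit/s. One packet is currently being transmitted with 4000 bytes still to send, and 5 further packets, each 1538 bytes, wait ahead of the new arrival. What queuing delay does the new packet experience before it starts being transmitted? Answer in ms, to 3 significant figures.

0.159 ms

Each queued packet: L/R = 12304/588000000 = 0.0209252 ms.
5 queued → 0.104626 ms.
Plus remaining 32000 bits of current packet: 0.0544218 ms.
Queuing delay = 0.159 ms.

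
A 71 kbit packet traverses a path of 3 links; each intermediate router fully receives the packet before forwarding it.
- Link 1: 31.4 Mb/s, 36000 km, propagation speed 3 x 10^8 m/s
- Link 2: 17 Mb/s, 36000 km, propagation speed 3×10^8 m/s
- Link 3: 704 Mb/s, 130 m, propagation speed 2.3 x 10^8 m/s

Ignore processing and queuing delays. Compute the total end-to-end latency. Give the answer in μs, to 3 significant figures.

247000 μs

L = 71000 bits.
Transmission delays (L/R per hop): 2261.15, 4176.47, 100.852 μs; sum = 6538.47 μs.
Propagation delays (d/s per hop): 120000, 120000, 0.565217 μs; sum = 240001 μs.
End-to-end = 247000 μs.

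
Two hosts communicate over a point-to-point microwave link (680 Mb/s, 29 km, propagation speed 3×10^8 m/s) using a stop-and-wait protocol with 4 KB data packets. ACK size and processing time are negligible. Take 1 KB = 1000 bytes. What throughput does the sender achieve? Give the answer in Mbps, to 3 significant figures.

133 Mbps

t_tx = L/R = 32000/680000000 = 4.70588e-05 s.
t_prop = 29000/300000000 = 9.66667e-05 s; RTT = 0.000193333 s.
Cycle = t_tx + RTT = 0.000240392 s.
Throughput = L / cycle = 32000 / 0.000240392 = 133 Mbps.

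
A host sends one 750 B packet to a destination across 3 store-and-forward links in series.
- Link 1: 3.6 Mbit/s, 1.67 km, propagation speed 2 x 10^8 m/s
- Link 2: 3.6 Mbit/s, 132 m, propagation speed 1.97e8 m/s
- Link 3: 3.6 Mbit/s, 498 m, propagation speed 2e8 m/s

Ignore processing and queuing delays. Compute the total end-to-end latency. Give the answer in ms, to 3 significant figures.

5.01 ms

L = 750 × 8 = 6000 bits.
Transmission delay per hop = L/R = 6000/3600000 = 1.66667 ms; 3 hops → 5 ms.
Propagation delays (d/s per hop): 0.00835, 0.000670051, 0.00249 ms; sum = 0.0115101 ms.
End-to-end = 5.01 ms.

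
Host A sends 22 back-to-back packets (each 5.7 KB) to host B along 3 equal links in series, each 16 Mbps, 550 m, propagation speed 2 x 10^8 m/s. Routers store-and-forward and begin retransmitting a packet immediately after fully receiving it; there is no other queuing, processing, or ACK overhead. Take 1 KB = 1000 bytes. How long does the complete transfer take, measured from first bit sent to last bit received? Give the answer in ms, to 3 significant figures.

Per-hop transmission t_tx = L/R = 45600/16000000 = 2.85 ms.
Per-hop propagation t_prop = 550/200000000 = 0.00275 ms.
Pipeline fill: first packet needs 3·t_tx to clear all hops; remaining 21 packets each add one t_tx.
Total = (3+22-1)·t_tx + 3·t_prop = 24·2.85 + 3·0.00275 = 68.4 ms.

68.4 ms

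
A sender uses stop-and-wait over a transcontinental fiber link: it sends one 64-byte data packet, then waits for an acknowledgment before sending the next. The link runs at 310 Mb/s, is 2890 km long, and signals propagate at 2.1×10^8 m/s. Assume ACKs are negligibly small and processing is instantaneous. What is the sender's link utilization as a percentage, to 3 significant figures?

0.00600 %

t_tx = L/R = 512/310000000 = 1.65161e-06 s.
t_prop = 2890000/210000000 = 0.0137619 s; RTT = 0.0275238 s.
Cycle = t_tx + RTT = 0.0275255 s.
Utilization = t_tx / cycle = 1.65161e-06/0.0275255 = 0.00600 %.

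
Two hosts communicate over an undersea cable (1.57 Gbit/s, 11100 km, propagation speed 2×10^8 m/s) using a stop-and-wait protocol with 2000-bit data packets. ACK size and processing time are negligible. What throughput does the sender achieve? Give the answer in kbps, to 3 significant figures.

18.0 kbps

t_tx = L/R = 2000/1570000000 = 1.27389e-06 s.
t_prop = 11100000/200000000 = 0.0555 s; RTT = 0.111 s.
Cycle = t_tx + RTT = 0.111001 s.
Throughput = L / cycle = 2000 / 0.111001 = 18.0 kbps.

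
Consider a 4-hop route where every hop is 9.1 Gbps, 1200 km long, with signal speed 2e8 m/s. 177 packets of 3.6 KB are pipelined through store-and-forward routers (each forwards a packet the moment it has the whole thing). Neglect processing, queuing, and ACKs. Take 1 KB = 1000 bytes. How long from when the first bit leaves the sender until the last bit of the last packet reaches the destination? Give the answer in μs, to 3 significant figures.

Per-hop transmission t_tx = L/R = 28800/9100000000 = 3.16484 μs.
Per-hop propagation t_prop = 1200000/200000000 = 6000 μs.
Pipeline fill: first packet needs 4·t_tx to clear all hops; remaining 176 packets each add one t_tx.
Total = (4+177-1)·t_tx + 4·t_prop = 180·3.16484 + 4·6000 = 24600 μs.

24600 μs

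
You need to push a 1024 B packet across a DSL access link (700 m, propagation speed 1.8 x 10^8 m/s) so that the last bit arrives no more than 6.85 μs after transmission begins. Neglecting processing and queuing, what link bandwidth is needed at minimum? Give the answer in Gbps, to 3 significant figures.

2.77 Gbps

L = 8192 bits.
Propagation delay = 700 / 180000000 = 3.88889 μs.
Transmission budget = 6.85 − 3.88889 = 2.96111 μs.
R ≥ L / t_tx = 8192 bits / 2.96111e-06 s = 2.77 Gbps.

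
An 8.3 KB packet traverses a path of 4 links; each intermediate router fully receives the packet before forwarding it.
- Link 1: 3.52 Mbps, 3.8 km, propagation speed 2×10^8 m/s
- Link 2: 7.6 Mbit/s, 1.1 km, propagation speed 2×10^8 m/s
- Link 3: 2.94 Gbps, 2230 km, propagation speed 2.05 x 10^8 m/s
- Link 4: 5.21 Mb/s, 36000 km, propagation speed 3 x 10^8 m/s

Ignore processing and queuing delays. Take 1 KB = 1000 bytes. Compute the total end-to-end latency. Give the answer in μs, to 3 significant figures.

171000 μs

L = 66400 bits.
Transmission delays (L/R per hop): 18863.6, 8736.84, 22.585, 12744.7 μs; sum = 40367.8 μs.
Propagation delays (d/s per hop): 19, 5.5, 10878, 120000 μs; sum = 130903 μs.
End-to-end = 171000 μs.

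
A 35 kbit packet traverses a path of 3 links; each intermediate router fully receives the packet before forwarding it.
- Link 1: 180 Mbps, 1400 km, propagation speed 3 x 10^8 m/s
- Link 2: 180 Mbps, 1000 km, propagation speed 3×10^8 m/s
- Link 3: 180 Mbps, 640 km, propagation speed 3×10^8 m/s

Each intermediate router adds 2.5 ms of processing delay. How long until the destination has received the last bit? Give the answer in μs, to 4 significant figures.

15720 μs

L = 35000 bits.
Transmission delay per hop = L/R = 35000/180000000 = 194.444 μs; 3 hops → 583.333 μs.
Propagation delays (d/s per hop): 4666.67, 3333.33, 2133.33 μs; sum = 10133.3 μs.
Processing at 2 router(s): 2 × 2.5 ms = 5000 μs.
End-to-end = 15720 μs.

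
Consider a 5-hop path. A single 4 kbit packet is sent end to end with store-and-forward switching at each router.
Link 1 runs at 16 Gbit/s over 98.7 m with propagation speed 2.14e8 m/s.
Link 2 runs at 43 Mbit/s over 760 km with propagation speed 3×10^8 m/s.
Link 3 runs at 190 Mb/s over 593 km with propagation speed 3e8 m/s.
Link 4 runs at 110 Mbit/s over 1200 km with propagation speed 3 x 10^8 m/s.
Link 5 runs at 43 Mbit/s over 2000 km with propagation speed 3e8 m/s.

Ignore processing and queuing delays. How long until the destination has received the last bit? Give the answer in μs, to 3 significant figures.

L = 4000 bits.
Transmission delays (L/R per hop): 0.25, 93.0233, 21.0526, 36.3636, 93.0233 μs; sum = 243.713 μs.
Propagation delays (d/s per hop): 0.461215, 2533.33, 1976.67, 4000, 6666.67 μs; sum = 15177.1 μs.
End-to-end = 15400 μs.

15400 μs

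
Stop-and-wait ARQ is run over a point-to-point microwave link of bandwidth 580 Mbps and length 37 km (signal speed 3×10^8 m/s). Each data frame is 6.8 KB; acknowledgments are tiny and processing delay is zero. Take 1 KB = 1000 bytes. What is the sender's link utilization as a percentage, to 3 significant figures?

27.5 %

t_tx = L/R = 54400/580000000 = 9.37931e-05 s.
t_prop = 37000/300000000 = 0.000123333 s; RTT = 0.000246667 s.
Cycle = t_tx + RTT = 0.00034046 s.
Utilization = t_tx / cycle = 9.37931e-05/0.00034046 = 27.5 %.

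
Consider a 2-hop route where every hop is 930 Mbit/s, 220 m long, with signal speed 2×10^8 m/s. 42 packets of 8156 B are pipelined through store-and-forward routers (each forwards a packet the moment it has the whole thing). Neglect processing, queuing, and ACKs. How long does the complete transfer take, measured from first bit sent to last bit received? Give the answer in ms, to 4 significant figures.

Per-hop transmission t_tx = L/R = 65248/930000000 = 0.0701591 ms.
Per-hop propagation t_prop = 220/200000000 = 0.0011 ms.
Pipeline fill: first packet needs 2·t_tx to clear all hops; remaining 41 packets each add one t_tx.
Total = (2+42-1)·t_tx + 2·t_prop = 43·0.0701591 + 2·0.0011 = 3.019 ms.

3.019 ms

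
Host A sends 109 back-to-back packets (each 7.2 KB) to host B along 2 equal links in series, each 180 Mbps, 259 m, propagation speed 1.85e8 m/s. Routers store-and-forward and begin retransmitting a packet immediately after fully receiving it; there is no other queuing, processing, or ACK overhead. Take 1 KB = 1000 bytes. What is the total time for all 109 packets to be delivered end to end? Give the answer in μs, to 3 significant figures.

Per-hop transmission t_tx = L/R = 57600/180000000 = 320 μs.
Per-hop propagation t_prop = 259/185000000 = 1.4 μs.
Pipeline fill: first packet needs 2·t_tx to clear all hops; remaining 108 packets each add one t_tx.
Total = (2+109-1)·t_tx + 2·t_prop = 110·320 + 2·1.4 = 35200 μs.

35200 μs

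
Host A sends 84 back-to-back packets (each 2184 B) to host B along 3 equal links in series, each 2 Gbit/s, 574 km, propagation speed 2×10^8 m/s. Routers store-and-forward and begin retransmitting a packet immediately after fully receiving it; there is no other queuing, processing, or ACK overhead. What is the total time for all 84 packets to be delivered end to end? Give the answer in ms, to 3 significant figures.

Per-hop transmission t_tx = L/R = 17472/2000000000 = 0.008736 ms.
Per-hop propagation t_prop = 574000/200000000 = 2.87 ms.
Pipeline fill: first packet needs 3·t_tx to clear all hops; remaining 83 packets each add one t_tx.
Total = (3+84-1)·t_tx + 3·t_prop = 86·0.008736 + 3·2.87 = 9.36 ms.

9.36 ms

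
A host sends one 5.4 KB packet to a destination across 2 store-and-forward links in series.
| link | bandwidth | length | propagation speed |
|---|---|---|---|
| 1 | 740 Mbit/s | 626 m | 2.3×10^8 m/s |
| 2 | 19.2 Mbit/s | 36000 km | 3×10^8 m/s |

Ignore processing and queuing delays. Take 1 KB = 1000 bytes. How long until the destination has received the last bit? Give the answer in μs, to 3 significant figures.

122000 μs

L = 43200 bits.
Transmission delays (L/R per hop): 58.3784, 2250 μs; sum = 2308.38 μs.
Propagation delays (d/s per hop): 2.72174, 120000 μs; sum = 120003 μs.
End-to-end = 122000 μs.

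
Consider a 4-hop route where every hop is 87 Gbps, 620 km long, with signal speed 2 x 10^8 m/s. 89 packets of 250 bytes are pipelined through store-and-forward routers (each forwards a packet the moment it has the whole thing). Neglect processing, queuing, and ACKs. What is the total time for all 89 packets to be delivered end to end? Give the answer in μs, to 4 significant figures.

12400 μs

Per-hop transmission t_tx = L/R = 2000/87000000000 = 0.0229885 μs.
Per-hop propagation t_prop = 620000/200000000 = 3100 μs.
Pipeline fill: first packet needs 4·t_tx to clear all hops; remaining 88 packets each add one t_tx.
Total = (4+89-1)·t_tx + 4·t_prop = 92·0.0229885 + 4·3100 = 12400 μs.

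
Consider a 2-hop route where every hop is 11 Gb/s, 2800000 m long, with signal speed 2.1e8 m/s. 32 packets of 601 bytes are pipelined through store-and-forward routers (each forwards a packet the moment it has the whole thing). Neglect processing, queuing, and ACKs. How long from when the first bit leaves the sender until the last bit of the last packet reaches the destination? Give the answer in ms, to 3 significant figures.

Per-hop transmission t_tx = L/R = 4808/11000000000 = 0.000437091 ms.
Per-hop propagation t_prop = 2800000/210000000 = 13.3333 ms.
Pipeline fill: first packet needs 2·t_tx to clear all hops; remaining 31 packets each add one t_tx.
Total = (2+32-1)·t_tx + 2·t_prop = 33·0.000437091 + 2·13.3333 = 26.7 ms.

26.7 ms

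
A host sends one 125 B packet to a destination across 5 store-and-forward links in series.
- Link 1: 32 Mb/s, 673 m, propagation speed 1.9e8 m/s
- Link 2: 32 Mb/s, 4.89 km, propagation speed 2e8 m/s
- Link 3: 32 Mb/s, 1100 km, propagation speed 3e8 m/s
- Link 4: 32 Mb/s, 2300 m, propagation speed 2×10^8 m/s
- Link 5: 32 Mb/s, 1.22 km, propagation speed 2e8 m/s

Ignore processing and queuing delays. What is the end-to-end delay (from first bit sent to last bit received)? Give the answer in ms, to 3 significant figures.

3.87 ms

L = 125 × 8 = 1000 bits.
Transmission delay per hop = L/R = 1000/32000000 = 0.03125 ms; 5 hops → 0.15625 ms.
Propagation delays (d/s per hop): 0.00354211, 0.02445, 3.66667, 0.0115, 0.0061 ms; sum = 3.71226 ms.
End-to-end = 3.87 ms.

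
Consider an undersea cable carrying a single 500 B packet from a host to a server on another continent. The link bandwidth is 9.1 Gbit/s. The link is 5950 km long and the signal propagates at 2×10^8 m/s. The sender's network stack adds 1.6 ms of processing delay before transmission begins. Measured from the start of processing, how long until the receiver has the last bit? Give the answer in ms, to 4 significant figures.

31.35 ms

L = 500 × 8 = 4000 bits.
Transmission delay = L/R = 4000 / 9100000000 = 0.00043956 ms.
Propagation delay = d/s = 5950000 m / 200000000 m/s = 29.75 ms.
Plus processing delay 1.6 ms = 1.6 ms.
Total = 31.35 ms.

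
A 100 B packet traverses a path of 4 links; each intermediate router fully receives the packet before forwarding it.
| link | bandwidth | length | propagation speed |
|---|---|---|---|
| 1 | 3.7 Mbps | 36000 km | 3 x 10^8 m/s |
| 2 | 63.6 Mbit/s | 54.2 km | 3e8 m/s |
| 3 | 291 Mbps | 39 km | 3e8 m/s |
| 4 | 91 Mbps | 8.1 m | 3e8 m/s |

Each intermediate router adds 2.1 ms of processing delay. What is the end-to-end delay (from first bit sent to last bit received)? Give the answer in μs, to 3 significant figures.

127000 μs

L = 100 × 8 = 800 bits.
Transmission delays (L/R per hop): 216.216, 12.5786, 2.74914, 8.79121 μs; sum = 240.335 μs.
Propagation delays (d/s per hop): 120000, 180.667, 130, 0.027 μs; sum = 120311 μs.
Processing at 3 router(s): 3 × 2.1 ms = 6300 μs.
End-to-end = 127000 μs.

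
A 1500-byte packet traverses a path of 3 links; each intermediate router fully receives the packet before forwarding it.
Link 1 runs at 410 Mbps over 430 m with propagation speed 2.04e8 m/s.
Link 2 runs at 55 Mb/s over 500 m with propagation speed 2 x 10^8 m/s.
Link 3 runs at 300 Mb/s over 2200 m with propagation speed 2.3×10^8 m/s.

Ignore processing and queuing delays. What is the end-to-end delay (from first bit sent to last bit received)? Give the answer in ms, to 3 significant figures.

L = 1500 × 8 = 12000 bits.
Transmission delays (L/R per hop): 0.0292683, 0.218182, 0.04 ms; sum = 0.28745 ms.
Propagation delays (d/s per hop): 0.00210784, 0.0025, 0.00956522 ms; sum = 0.0141731 ms.
End-to-end = 0.302 ms.

0.302 ms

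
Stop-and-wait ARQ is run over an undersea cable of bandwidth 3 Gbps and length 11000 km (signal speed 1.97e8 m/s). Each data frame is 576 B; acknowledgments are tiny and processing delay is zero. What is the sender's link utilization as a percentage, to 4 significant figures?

0.001375 %

t_tx = L/R = 4608/3000000000 = 1.536e-06 s.
t_prop = 11000000/197000000 = 0.0558376 s; RTT = 0.111675 s.
Cycle = t_tx + RTT = 0.111677 s.
Utilization = t_tx / cycle = 1.536e-06/0.111677 = 0.001375 %.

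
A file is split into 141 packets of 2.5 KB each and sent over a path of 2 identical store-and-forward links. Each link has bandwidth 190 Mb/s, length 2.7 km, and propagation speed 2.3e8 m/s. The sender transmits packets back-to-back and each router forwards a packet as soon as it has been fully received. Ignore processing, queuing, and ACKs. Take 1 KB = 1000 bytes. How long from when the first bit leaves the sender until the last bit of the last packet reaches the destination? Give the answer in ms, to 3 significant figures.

Per-hop transmission t_tx = L/R = 20000/190000000 = 0.105263 ms.
Per-hop propagation t_prop = 2700/2.3e+08 = 0.0117391 ms.
Pipeline fill: first packet needs 2·t_tx to clear all hops; remaining 140 packets each add one t_tx.
Total = (2+141-1)·t_tx + 2·t_prop = 142·0.105263 + 2·0.0117391 = 15.0 ms.

15.0 ms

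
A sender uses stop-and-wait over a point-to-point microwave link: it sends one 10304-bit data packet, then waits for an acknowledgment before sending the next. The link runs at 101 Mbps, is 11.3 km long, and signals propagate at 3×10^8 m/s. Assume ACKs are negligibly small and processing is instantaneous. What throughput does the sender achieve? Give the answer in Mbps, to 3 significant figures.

t_tx = L/R = 10304/101000000 = 0.00010202 s.
t_prop = 11300/300000000 = 3.76667e-05 s; RTT = 7.53333e-05 s.
Cycle = t_tx + RTT = 0.000177353 s.
Throughput = L / cycle = 10304 / 0.000177353 = 58.1 Mbps.

58.1 Mbps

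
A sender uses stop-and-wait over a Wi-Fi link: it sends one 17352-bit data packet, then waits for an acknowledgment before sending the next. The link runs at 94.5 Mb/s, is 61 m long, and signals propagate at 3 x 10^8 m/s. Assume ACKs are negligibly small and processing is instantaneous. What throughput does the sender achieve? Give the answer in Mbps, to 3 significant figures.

94.3 Mbps

t_tx = L/R = 17352/94500000 = 0.000183619 s.
t_prop = 61/300000000 = 2.03333e-07 s; RTT = 4.06667e-07 s.
Cycle = t_tx + RTT = 0.000184026 s.
Throughput = L / cycle = 17352 / 0.000184026 = 94.3 Mbps.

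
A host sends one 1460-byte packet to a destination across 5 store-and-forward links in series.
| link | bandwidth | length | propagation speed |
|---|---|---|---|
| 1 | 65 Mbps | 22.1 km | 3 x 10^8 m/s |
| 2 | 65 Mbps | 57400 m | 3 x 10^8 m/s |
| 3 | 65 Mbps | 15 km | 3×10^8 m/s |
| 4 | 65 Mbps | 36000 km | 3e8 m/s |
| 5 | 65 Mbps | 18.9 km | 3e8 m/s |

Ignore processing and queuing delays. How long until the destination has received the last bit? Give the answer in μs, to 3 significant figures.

L = 1460 × 8 = 11680 bits.
Transmission delay per hop = L/R = 11680/65000000 = 179.692 μs; 5 hops → 898.462 μs.
Propagation delays (d/s per hop): 73.6667, 191.333, 50, 120000, 63 μs; sum = 120378 μs.
End-to-end = 121000 μs.

121000 μs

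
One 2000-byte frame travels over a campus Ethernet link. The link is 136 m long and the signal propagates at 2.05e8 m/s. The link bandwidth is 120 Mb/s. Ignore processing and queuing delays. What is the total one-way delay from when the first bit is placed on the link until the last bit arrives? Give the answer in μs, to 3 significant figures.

134 μs

L = 2000 × 8 = 16000 bits.
Transmission delay = L/R = 16000 / 120000000 = 133.333 μs.
Propagation delay = d/s = 136 m / 2.05e+08 m/s = 0.663415 μs.
Total = 134 μs.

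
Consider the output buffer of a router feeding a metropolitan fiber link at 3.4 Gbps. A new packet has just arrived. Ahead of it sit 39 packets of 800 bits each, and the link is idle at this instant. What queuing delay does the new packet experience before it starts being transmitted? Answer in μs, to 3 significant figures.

9.18 μs

Each queued packet: L/R = 800/3400000000 = 0.235294 μs.
39 queued → 9.17647 μs.
Queuing delay = 9.18 μs.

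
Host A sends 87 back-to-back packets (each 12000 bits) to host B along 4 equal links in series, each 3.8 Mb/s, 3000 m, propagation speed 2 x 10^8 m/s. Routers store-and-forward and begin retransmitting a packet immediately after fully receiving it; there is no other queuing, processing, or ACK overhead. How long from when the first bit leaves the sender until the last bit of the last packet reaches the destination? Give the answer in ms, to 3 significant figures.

Per-hop transmission t_tx = L/R = 12000/3800000 = 3.15789 ms.
Per-hop propagation t_prop = 3000/200000000 = 0.015 ms.
Pipeline fill: first packet needs 4·t_tx to clear all hops; remaining 86 packets each add one t_tx.
Total = (4+87-1)·t_tx + 4·t_prop = 90·3.15789 + 4·0.015 = 284 ms.

284 ms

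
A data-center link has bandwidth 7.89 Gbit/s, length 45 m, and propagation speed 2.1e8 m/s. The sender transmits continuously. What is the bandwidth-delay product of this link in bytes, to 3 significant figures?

Propagation delay = 45 / 210000000 = 2.14286e-07 s.
BDP = R × t_prop = 7890000000 × 2.14286e-07 = 1690.71 bits.
In bytes: 1690.71/8 = 211 bytes.

211 bytes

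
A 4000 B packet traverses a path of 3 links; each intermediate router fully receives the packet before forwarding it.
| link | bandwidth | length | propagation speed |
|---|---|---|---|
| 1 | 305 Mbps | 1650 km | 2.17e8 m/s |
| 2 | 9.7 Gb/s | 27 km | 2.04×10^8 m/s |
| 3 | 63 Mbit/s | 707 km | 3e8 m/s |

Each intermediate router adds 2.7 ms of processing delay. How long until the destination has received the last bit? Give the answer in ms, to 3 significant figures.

16.1 ms

L = 4000 × 8 = 32000 bits.
Transmission delays (L/R per hop): 0.104918, 0.00329897, 0.507937 ms; sum = 0.616154 ms.
Propagation delays (d/s per hop): 7.60369, 0.132353, 2.35667 ms; sum = 10.0927 ms.
Processing at 2 router(s): 2 × 2.7 ms = 5.4 ms.
End-to-end = 16.1 ms.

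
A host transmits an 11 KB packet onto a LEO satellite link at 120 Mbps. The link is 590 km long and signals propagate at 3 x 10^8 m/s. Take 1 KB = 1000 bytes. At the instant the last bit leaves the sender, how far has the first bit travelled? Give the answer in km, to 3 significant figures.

220 km

t_tx = L/R = 88000/120000000 = 0.000733333 s.
Distance = s × t_tx = 300000000 × 0.000733333 = 220 km.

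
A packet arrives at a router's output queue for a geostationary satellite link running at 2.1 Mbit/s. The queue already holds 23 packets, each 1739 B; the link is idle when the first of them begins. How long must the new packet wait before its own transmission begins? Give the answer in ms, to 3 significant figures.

152 ms

Each queued packet: L/R = 13912/2100000 = 6.62476 ms.
23 queued → 152.37 ms.
Queuing delay = 152 ms.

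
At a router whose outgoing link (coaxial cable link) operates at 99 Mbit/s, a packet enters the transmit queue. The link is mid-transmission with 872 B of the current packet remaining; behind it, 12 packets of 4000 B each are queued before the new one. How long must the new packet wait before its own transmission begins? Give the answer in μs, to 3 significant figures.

3950 μs

Each queued packet: L/R = 32000/99000000 = 323.232 μs.
12 queued → 3878.79 μs.
Plus remaining 6976 bits of current packet: 70.4646 μs.
Queuing delay = 3950 μs.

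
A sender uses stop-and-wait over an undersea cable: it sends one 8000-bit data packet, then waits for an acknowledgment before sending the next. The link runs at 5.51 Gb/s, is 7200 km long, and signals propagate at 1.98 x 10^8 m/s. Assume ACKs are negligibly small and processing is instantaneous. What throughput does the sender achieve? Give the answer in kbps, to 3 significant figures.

t_tx = L/R = 8000/5510000000 = 1.45191e-06 s.
t_prop = 7200000/198000000 = 0.0363636 s; RTT = 0.0727273 s.
Cycle = t_tx + RTT = 0.0727287 s.
Throughput = L / cycle = 8000 / 0.0727287 = 110 kbps.

110 kbps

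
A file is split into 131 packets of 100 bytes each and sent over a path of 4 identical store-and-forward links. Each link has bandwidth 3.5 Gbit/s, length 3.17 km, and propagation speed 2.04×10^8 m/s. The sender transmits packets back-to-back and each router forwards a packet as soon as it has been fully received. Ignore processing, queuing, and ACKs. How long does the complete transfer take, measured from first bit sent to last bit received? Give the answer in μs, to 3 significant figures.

Per-hop transmission t_tx = L/R = 800/3500000000 = 0.228571 μs.
Per-hop propagation t_prop = 3170/204000000 = 15.5392 μs.
Pipeline fill: first packet needs 4·t_tx to clear all hops; remaining 130 packets each add one t_tx.
Total = (4+131-1)·t_tx + 4·t_prop = 134·0.228571 + 4·15.5392 = 92.8 μs.

92.8 μs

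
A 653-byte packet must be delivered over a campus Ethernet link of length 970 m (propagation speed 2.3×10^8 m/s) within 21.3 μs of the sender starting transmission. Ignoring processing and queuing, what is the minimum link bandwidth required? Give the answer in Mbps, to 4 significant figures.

305.8 Mbps

L = 5224 bits.
Propagation delay = 970 / 2.3e+08 = 4.21739 μs.
Transmission budget = 21.3 − 4.21739 = 17.0826 μs.
R ≥ L / t_tx = 5224 bits / 1.70826e-05 s = 305.8 Mbps.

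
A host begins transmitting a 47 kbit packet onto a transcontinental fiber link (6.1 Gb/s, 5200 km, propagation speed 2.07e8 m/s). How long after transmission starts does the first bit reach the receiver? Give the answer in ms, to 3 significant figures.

25.1 ms

First bit experiences only propagation delay: d/s = 5200000/2.07e+08 = 25.1 ms.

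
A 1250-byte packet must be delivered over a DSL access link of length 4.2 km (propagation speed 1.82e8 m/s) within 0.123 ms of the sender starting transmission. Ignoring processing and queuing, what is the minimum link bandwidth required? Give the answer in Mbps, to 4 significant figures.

L = 10000 bits.
Propagation delay = 4200 / 182000000 = 0.0230769 ms.
Transmission budget = 0.123 − 0.0230769 = 0.0999231 ms.
R ≥ L / t_tx = 10000 bits / 9.99231e-05 s = 100.1 Mbps.

100.1 Mbps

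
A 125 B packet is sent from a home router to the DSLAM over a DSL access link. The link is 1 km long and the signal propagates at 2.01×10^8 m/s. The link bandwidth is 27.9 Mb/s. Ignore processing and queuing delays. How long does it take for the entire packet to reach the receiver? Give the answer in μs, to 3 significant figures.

40.8 μs

L = 125 × 8 = 1000 bits.
Transmission delay = L/R = 1000 / 27900000 = 35.8423 μs.
Propagation delay = d/s = 1000 m / 2.01e+08 m/s = 4.97512 μs.
Total = 40.8 μs.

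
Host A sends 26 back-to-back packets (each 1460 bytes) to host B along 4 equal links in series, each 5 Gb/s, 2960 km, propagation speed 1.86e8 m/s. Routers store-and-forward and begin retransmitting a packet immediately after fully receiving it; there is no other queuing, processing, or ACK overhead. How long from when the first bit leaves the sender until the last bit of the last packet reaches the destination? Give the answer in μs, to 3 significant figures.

Per-hop transmission t_tx = L/R = 11680/5000000000 = 2.336 μs.
Per-hop propagation t_prop = 2960000/186000000 = 15914 μs.
Pipeline fill: first packet needs 4·t_tx to clear all hops; remaining 25 packets each add one t_tx.
Total = (4+26-1)·t_tx + 4·t_prop = 29·2.336 + 4·15914 = 63700 μs.

63700 μs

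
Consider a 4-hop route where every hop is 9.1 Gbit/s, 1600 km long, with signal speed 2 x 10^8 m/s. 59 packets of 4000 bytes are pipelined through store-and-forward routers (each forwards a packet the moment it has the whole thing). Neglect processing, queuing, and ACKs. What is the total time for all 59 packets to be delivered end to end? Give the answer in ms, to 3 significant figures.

32.2 ms

Per-hop transmission t_tx = L/R = 32000/9100000000 = 0.00351648 ms.
Per-hop propagation t_prop = 1600000/200000000 = 8 ms.
Pipeline fill: first packet needs 4·t_tx to clear all hops; remaining 58 packets each add one t_tx.
Total = (4+59-1)·t_tx + 4·t_prop = 62·0.00351648 + 4·8 = 32.2 ms.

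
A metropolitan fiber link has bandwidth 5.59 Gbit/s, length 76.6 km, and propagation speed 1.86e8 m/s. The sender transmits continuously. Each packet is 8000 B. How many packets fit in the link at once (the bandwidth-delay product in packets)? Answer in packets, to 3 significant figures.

36.0 packets

Propagation delay = 76600 / 186000000 = 0.000411828 s.
BDP = R × t_prop = 5590000000 × 0.000411828 = 2302120 bits.
In packets of 64000 bits: 36.0 packets.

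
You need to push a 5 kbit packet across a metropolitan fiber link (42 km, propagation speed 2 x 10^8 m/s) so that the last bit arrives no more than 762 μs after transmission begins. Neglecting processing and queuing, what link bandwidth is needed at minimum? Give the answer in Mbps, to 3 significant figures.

Propagation delay = 42000 / 200000000 = 210 μs.
Transmission budget = 762 − 210 = 552 μs.
R ≥ L / t_tx = 5000 bits / 0.000552 s = 9.06 Mbps.

9.06 Mbps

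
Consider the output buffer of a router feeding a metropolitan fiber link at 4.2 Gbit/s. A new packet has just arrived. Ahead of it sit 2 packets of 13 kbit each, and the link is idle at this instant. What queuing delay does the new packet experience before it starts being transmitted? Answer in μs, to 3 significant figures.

Each queued packet: L/R = 13000/4200000000 = 3.09524 μs.
2 queued → 6.19048 μs.
Queuing delay = 6.19 μs.

6.19 μs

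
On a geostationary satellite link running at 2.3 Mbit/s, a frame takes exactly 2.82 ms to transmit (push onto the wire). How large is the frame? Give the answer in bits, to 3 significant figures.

L = R × t_tx = 2300000 b/s × 0.00282 s = 6486 bits.

6490 bits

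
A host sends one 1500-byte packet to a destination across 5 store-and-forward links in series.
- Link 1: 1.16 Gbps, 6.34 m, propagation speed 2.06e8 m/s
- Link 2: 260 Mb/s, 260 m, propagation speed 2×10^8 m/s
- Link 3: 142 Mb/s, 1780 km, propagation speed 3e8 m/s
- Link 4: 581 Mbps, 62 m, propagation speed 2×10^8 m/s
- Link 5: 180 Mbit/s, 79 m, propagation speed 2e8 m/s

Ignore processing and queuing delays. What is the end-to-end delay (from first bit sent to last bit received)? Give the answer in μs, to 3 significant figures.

6160 μs

L = 1500 × 8 = 12000 bits.
Transmission delays (L/R per hop): 10.3448, 46.1538, 84.507, 20.654, 66.6667 μs; sum = 228.326 μs.
Propagation delays (d/s per hop): 0.0307767, 1.3, 5933.33, 0.31, 0.395 μs; sum = 5935.37 μs.
End-to-end = 6160 μs.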